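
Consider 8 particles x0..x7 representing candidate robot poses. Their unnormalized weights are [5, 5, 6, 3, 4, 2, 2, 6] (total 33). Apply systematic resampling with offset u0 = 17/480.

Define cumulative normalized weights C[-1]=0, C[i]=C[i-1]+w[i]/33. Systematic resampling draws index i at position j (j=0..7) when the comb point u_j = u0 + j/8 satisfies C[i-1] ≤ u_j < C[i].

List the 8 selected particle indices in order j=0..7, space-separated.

C = [5/33, 10/33, 16/33, 19/33, 23/33, 25/33, 9/11, 1]
j=0: u_0=17/480 ∈ [0, 5/33) → index 0
j=1: u_1=77/480 ∈ [5/33, 10/33) → index 1
j=2: u_2=137/480 ∈ [5/33, 10/33) → index 1
j=3: u_3=197/480 ∈ [10/33, 16/33) → index 2
j=4: u_4=257/480 ∈ [16/33, 19/33) → index 3
j=5: u_5=317/480 ∈ [19/33, 23/33) → index 4
j=6: u_6=377/480 ∈ [25/33, 9/11) → index 6
j=7: u_7=437/480 ∈ [9/11, 1) → index 7

0 1 1 2 3 4 6 7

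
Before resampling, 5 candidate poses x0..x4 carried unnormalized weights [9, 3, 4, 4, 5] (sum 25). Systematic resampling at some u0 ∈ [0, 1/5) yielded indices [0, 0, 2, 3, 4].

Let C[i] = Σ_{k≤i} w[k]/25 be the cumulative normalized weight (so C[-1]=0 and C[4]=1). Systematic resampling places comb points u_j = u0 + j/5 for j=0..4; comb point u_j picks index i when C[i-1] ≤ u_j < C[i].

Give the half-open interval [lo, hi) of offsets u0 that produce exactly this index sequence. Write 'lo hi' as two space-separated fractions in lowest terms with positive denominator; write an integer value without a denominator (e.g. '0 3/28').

C = [9/25, 12/25, 16/25, 4/5, 1]
j=0 picked index 0: u0 ∈ [0, 9/25)
j=1 picked index 0: u0 ∈ [-1/5, 4/25)
j=2 picked index 2: u0 ∈ [2/25, 6/25)
j=3 picked index 3: u0 ∈ [1/25, 1/5)
j=4 picked index 4: u0 ∈ [0, 1/5)
intersection: [2/25, 4/25)

2/25 4/25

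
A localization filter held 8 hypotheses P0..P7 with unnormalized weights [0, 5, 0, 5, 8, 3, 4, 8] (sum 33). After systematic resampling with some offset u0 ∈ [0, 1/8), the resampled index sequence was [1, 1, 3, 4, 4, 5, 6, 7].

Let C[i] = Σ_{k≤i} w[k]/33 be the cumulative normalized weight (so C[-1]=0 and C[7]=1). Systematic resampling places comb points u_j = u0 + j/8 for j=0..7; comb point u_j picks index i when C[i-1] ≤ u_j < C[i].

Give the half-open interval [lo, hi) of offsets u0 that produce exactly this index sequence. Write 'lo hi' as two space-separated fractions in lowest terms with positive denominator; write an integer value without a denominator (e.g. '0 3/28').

C = [0, 5/33, 5/33, 10/33, 6/11, 7/11, 25/33, 1]
j=0 picked index 1: u0 ∈ [0, 5/33)
j=1 picked index 1: u0 ∈ [-1/8, 7/264)
j=2 picked index 3: u0 ∈ [-13/132, 7/132)
j=3 picked index 4: u0 ∈ [-19/264, 15/88)
j=4 picked index 4: u0 ∈ [-13/66, 1/22)
j=5 picked index 5: u0 ∈ [-7/88, 1/88)
j=6 picked index 6: u0 ∈ [-5/44, 1/132)
j=7 picked index 7: u0 ∈ [-31/264, 1/8)
intersection: [0, 1/132)

0 1/132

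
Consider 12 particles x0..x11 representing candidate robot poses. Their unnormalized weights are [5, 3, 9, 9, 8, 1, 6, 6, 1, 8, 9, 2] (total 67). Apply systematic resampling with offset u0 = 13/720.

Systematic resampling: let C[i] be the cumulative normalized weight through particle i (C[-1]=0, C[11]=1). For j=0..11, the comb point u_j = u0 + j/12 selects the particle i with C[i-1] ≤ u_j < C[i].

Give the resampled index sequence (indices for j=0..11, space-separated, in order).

C = [5/67, 8/67, 17/67, 26/67, 34/67, 35/67, 41/67, 47/67, 48/67, 56/67, 65/67, 1]
j=0: u_0=13/720 ∈ [0, 5/67) → index 0
j=1: u_1=73/720 ∈ [5/67, 8/67) → index 1
j=2: u_2=133/720 ∈ [8/67, 17/67) → index 2
j=3: u_3=193/720 ∈ [17/67, 26/67) → index 3
j=4: u_4=253/720 ∈ [17/67, 26/67) → index 3
j=5: u_5=313/720 ∈ [26/67, 34/67) → index 4
j=6: u_6=373/720 ∈ [34/67, 35/67) → index 5
j=7: u_7=433/720 ∈ [35/67, 41/67) → index 6
j=8: u_8=493/720 ∈ [41/67, 47/67) → index 7
j=9: u_9=553/720 ∈ [48/67, 56/67) → index 9
j=10: u_10=613/720 ∈ [56/67, 65/67) → index 10
j=11: u_11=673/720 ∈ [56/67, 65/67) → index 10

0 1 2 3 3 4 5 6 7 9 10 10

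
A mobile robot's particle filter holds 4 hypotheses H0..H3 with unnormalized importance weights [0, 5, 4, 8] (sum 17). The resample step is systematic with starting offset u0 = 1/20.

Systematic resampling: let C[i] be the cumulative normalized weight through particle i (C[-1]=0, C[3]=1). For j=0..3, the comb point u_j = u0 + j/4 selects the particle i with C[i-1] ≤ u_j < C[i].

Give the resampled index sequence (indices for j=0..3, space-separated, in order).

1 2 3 3

C = [0, 5/17, 9/17, 1]
j=0: u_0=1/20 ∈ [0, 5/17) → index 1
j=1: u_1=3/10 ∈ [5/17, 9/17) → index 2
j=2: u_2=11/20 ∈ [9/17, 1) → index 3
j=3: u_3=4/5 ∈ [9/17, 1) → index 3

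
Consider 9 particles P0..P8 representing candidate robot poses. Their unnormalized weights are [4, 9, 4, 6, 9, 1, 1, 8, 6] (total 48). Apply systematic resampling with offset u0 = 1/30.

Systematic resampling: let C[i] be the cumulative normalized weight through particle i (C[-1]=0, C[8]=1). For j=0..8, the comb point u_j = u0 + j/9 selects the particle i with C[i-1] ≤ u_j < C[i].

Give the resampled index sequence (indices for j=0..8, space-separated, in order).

0 1 1 3 3 4 6 7 8

C = [1/12, 13/48, 17/48, 23/48, 2/3, 11/16, 17/24, 7/8, 1]
j=0: u_0=1/30 ∈ [0, 1/12) → index 0
j=1: u_1=13/90 ∈ [1/12, 13/48) → index 1
j=2: u_2=23/90 ∈ [1/12, 13/48) → index 1
j=3: u_3=11/30 ∈ [17/48, 23/48) → index 3
j=4: u_4=43/90 ∈ [17/48, 23/48) → index 3
j=5: u_5=53/90 ∈ [23/48, 2/3) → index 4
j=6: u_6=7/10 ∈ [11/16, 17/24) → index 6
j=7: u_7=73/90 ∈ [17/24, 7/8) → index 7
j=8: u_8=83/90 ∈ [7/8, 1) → index 8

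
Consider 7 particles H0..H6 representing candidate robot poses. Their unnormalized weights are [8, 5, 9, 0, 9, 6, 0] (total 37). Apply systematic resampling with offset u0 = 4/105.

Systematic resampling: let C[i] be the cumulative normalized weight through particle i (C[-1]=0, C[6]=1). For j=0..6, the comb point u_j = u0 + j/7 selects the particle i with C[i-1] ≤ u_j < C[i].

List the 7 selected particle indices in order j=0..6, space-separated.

C = [8/37, 13/37, 22/37, 22/37, 31/37, 1, 1]
j=0: u_0=4/105 ∈ [0, 8/37) → index 0
j=1: u_1=19/105 ∈ [0, 8/37) → index 0
j=2: u_2=34/105 ∈ [8/37, 13/37) → index 1
j=3: u_3=7/15 ∈ [13/37, 22/37) → index 2
j=4: u_4=64/105 ∈ [22/37, 31/37) → index 4
j=5: u_5=79/105 ∈ [22/37, 31/37) → index 4
j=6: u_6=94/105 ∈ [31/37, 1) → index 5

0 0 1 2 4 4 5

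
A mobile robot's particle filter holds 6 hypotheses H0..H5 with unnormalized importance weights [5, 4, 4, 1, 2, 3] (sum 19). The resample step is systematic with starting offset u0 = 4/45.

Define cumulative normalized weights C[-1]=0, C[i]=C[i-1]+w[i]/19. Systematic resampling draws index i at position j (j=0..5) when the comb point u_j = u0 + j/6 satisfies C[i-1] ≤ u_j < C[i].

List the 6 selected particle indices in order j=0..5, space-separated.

C = [5/19, 9/19, 13/19, 14/19, 16/19, 1]
j=0: u_0=4/45 ∈ [0, 5/19) → index 0
j=1: u_1=23/90 ∈ [0, 5/19) → index 0
j=2: u_2=19/45 ∈ [5/19, 9/19) → index 1
j=3: u_3=53/90 ∈ [9/19, 13/19) → index 2
j=4: u_4=34/45 ∈ [14/19, 16/19) → index 4
j=5: u_5=83/90 ∈ [16/19, 1) → index 5

0 0 1 2 4 5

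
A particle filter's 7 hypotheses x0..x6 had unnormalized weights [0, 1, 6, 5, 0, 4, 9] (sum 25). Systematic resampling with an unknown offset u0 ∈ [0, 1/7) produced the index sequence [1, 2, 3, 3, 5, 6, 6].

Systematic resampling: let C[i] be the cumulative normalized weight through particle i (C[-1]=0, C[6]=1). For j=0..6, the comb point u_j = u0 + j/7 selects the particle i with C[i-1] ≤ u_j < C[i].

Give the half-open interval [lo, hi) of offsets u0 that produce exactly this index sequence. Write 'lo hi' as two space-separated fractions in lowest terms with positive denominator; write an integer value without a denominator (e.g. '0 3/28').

0 1/25

C = [0, 1/25, 7/25, 12/25, 12/25, 16/25, 1]
j=0 picked index 1: u0 ∈ [0, 1/25)
j=1 picked index 2: u0 ∈ [-18/175, 24/175)
j=2 picked index 3: u0 ∈ [-1/175, 34/175)
j=3 picked index 3: u0 ∈ [-26/175, 9/175)
j=4 picked index 5: u0 ∈ [-16/175, 12/175)
j=5 picked index 6: u0 ∈ [-13/175, 2/7)
j=6 picked index 6: u0 ∈ [-38/175, 1/7)
intersection: [0, 1/25)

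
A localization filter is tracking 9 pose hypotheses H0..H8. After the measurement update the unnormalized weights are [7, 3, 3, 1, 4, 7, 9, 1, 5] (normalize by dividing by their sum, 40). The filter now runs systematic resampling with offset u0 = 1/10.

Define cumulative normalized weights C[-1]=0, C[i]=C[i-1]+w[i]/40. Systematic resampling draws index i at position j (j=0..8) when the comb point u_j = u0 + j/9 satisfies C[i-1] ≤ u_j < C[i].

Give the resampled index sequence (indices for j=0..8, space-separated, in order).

0 1 2 4 5 6 6 8 8

C = [7/40, 1/4, 13/40, 7/20, 9/20, 5/8, 17/20, 7/8, 1]
j=0: u_0=1/10 ∈ [0, 7/40) → index 0
j=1: u_1=19/90 ∈ [7/40, 1/4) → index 1
j=2: u_2=29/90 ∈ [1/4, 13/40) → index 2
j=3: u_3=13/30 ∈ [7/20, 9/20) → index 4
j=4: u_4=49/90 ∈ [9/20, 5/8) → index 5
j=5: u_5=59/90 ∈ [5/8, 17/20) → index 6
j=6: u_6=23/30 ∈ [5/8, 17/20) → index 6
j=7: u_7=79/90 ∈ [7/8, 1) → index 8
j=8: u_8=89/90 ∈ [7/8, 1) → index 8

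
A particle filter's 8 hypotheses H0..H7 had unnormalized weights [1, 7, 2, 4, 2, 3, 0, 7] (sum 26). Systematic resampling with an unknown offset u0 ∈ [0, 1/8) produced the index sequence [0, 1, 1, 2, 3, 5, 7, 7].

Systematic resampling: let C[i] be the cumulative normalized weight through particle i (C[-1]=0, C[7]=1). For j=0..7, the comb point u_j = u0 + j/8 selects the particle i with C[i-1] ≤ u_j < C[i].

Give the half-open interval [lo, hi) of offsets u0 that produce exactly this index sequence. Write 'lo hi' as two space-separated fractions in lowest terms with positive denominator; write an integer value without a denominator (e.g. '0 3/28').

0 1/104

C = [1/26, 4/13, 5/13, 7/13, 8/13, 19/26, 19/26, 1]
j=0 picked index 0: u0 ∈ [0, 1/26)
j=1 picked index 1: u0 ∈ [-9/104, 19/104)
j=2 picked index 1: u0 ∈ [-11/52, 3/52)
j=3 picked index 2: u0 ∈ [-7/104, 1/104)
j=4 picked index 3: u0 ∈ [-3/26, 1/26)
j=5 picked index 5: u0 ∈ [-1/104, 11/104)
j=6 picked index 7: u0 ∈ [-1/52, 1/4)
j=7 picked index 7: u0 ∈ [-15/104, 1/8)
intersection: [0, 1/104)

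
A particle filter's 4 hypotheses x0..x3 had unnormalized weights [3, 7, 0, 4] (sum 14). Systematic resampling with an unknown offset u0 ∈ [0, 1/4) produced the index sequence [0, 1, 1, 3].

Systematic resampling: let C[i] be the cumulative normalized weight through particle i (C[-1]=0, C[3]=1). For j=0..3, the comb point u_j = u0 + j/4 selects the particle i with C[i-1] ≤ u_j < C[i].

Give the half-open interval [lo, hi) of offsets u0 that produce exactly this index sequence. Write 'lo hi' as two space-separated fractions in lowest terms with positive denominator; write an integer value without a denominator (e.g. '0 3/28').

C = [3/14, 5/7, 5/7, 1]
j=0 picked index 0: u0 ∈ [0, 3/14)
j=1 picked index 1: u0 ∈ [-1/28, 13/28)
j=2 picked index 1: u0 ∈ [-2/7, 3/14)
j=3 picked index 3: u0 ∈ [-1/28, 1/4)
intersection: [0, 3/14)

0 3/14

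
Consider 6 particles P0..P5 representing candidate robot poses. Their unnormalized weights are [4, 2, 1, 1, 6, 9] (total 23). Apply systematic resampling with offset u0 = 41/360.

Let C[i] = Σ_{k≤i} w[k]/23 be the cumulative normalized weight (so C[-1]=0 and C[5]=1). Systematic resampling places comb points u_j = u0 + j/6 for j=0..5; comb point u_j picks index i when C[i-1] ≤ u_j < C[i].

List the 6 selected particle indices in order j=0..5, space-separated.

0 2 4 5 5 5

C = [4/23, 6/23, 7/23, 8/23, 14/23, 1]
j=0: u_0=41/360 ∈ [0, 4/23) → index 0
j=1: u_1=101/360 ∈ [6/23, 7/23) → index 2
j=2: u_2=161/360 ∈ [8/23, 14/23) → index 4
j=3: u_3=221/360 ∈ [14/23, 1) → index 5
j=4: u_4=281/360 ∈ [14/23, 1) → index 5
j=5: u_5=341/360 ∈ [14/23, 1) → index 5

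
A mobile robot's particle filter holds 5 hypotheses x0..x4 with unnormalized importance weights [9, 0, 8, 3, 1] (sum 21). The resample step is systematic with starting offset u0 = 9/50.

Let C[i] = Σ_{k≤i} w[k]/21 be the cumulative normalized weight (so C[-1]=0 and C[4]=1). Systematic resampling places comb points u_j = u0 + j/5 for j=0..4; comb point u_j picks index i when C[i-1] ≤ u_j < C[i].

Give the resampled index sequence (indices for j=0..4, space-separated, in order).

C = [3/7, 3/7, 17/21, 20/21, 1]
j=0: u_0=9/50 ∈ [0, 3/7) → index 0
j=1: u_1=19/50 ∈ [0, 3/7) → index 0
j=2: u_2=29/50 ∈ [3/7, 17/21) → index 2
j=3: u_3=39/50 ∈ [3/7, 17/21) → index 2
j=4: u_4=49/50 ∈ [20/21, 1) → index 4

0 0 2 2 4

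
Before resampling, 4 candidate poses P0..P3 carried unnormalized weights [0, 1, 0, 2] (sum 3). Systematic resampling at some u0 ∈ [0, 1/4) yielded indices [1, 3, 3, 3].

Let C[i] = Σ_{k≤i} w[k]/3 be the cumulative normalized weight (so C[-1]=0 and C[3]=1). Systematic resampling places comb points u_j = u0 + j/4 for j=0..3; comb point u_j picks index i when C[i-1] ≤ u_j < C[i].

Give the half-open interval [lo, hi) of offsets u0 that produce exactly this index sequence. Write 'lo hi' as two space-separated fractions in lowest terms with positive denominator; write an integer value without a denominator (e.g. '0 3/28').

1/12 1/4

C = [0, 1/3, 1/3, 1]
j=0 picked index 1: u0 ∈ [0, 1/3)
j=1 picked index 3: u0 ∈ [1/12, 3/4)
j=2 picked index 3: u0 ∈ [-1/6, 1/2)
j=3 picked index 3: u0 ∈ [-5/12, 1/4)
intersection: [1/12, 1/4)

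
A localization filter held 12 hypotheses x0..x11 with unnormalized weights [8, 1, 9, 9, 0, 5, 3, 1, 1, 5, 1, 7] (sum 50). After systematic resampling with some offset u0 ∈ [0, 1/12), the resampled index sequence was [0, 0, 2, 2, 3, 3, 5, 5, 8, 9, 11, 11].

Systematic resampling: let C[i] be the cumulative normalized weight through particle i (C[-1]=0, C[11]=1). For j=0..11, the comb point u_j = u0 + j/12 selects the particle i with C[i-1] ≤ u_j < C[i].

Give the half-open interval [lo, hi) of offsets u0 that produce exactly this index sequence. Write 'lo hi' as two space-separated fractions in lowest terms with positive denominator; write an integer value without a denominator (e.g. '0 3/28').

4/75 17/300

C = [4/25, 9/50, 9/25, 27/50, 27/50, 16/25, 7/10, 18/25, 37/50, 21/25, 43/50, 1]
j=0 picked index 0: u0 ∈ [0, 4/25)
j=1 picked index 0: u0 ∈ [-1/12, 23/300)
j=2 picked index 2: u0 ∈ [1/75, 29/150)
j=3 picked index 2: u0 ∈ [-7/100, 11/100)
j=4 picked index 3: u0 ∈ [2/75, 31/150)
j=5 picked index 3: u0 ∈ [-17/300, 37/300)
j=6 picked index 5: u0 ∈ [1/25, 7/50)
j=7 picked index 5: u0 ∈ [-13/300, 17/300)
j=8 picked index 8: u0 ∈ [4/75, 11/150)
j=9 picked index 9: u0 ∈ [-1/100, 9/100)
j=10 picked index 11: u0 ∈ [2/75, 1/6)
j=11 picked index 11: u0 ∈ [-17/300, 1/12)
intersection: [4/75, 17/300)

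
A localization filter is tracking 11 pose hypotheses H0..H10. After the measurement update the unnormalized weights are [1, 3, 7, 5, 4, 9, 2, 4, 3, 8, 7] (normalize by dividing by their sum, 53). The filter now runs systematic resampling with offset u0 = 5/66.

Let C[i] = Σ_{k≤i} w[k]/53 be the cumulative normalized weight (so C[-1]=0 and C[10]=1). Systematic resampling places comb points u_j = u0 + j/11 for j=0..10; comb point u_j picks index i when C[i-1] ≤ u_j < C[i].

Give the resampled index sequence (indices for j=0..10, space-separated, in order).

2 2 3 4 5 5 7 8 9 10 10

C = [1/53, 4/53, 11/53, 16/53, 20/53, 29/53, 31/53, 35/53, 38/53, 46/53, 1]
j=0: u_0=5/66 ∈ [4/53, 11/53) → index 2
j=1: u_1=1/6 ∈ [4/53, 11/53) → index 2
j=2: u_2=17/66 ∈ [11/53, 16/53) → index 3
j=3: u_3=23/66 ∈ [16/53, 20/53) → index 4
j=4: u_4=29/66 ∈ [20/53, 29/53) → index 5
j=5: u_5=35/66 ∈ [20/53, 29/53) → index 5
j=6: u_6=41/66 ∈ [31/53, 35/53) → index 7
j=7: u_7=47/66 ∈ [35/53, 38/53) → index 8
j=8: u_8=53/66 ∈ [38/53, 46/53) → index 9
j=9: u_9=59/66 ∈ [46/53, 1) → index 10
j=10: u_10=65/66 ∈ [46/53, 1) → index 10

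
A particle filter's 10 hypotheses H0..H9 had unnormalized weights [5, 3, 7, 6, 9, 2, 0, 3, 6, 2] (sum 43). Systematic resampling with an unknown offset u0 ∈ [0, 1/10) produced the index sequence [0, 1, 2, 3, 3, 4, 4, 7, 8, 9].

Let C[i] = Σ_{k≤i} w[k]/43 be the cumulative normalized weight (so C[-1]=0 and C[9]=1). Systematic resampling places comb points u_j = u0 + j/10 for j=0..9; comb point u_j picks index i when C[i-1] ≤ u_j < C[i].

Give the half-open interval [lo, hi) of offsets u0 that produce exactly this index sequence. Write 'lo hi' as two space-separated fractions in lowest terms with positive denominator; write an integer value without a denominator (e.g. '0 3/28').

23/430 37/430

C = [5/43, 8/43, 15/43, 21/43, 30/43, 32/43, 32/43, 35/43, 41/43, 1]
j=0 picked index 0: u0 ∈ [0, 5/43)
j=1 picked index 1: u0 ∈ [7/430, 37/430)
j=2 picked index 2: u0 ∈ [-3/215, 32/215)
j=3 picked index 3: u0 ∈ [21/430, 81/430)
j=4 picked index 3: u0 ∈ [-11/215, 19/215)
j=5 picked index 4: u0 ∈ [-1/86, 17/86)
j=6 picked index 4: u0 ∈ [-24/215, 21/215)
j=7 picked index 7: u0 ∈ [19/430, 49/430)
j=8 picked index 8: u0 ∈ [3/215, 33/215)
j=9 picked index 9: u0 ∈ [23/430, 1/10)
intersection: [23/430, 37/430)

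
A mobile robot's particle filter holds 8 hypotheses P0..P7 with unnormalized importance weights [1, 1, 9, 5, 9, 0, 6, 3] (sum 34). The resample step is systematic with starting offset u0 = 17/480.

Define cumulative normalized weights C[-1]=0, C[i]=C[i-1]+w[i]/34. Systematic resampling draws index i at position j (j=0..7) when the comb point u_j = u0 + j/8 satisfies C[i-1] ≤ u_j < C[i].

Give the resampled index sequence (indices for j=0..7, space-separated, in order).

C = [1/34, 1/17, 11/34, 8/17, 25/34, 25/34, 31/34, 1]
j=0: u_0=17/480 ∈ [1/34, 1/17) → index 1
j=1: u_1=77/480 ∈ [1/17, 11/34) → index 2
j=2: u_2=137/480 ∈ [1/17, 11/34) → index 2
j=3: u_3=197/480 ∈ [11/34, 8/17) → index 3
j=4: u_4=257/480 ∈ [8/17, 25/34) → index 4
j=5: u_5=317/480 ∈ [8/17, 25/34) → index 4
j=6: u_6=377/480 ∈ [25/34, 31/34) → index 6
j=7: u_7=437/480 ∈ [25/34, 31/34) → index 6

1 2 2 3 4 4 6 6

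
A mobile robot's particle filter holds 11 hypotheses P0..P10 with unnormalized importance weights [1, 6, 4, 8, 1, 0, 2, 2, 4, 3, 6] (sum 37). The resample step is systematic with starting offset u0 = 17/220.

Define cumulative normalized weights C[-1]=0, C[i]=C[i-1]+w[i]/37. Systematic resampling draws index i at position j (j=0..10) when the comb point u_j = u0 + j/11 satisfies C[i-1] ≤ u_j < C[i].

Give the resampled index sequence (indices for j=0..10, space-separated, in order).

C = [1/37, 7/37, 11/37, 19/37, 20/37, 20/37, 22/37, 24/37, 28/37, 31/37, 1]
j=0: u_0=17/220 ∈ [1/37, 7/37) → index 1
j=1: u_1=37/220 ∈ [1/37, 7/37) → index 1
j=2: u_2=57/220 ∈ [7/37, 11/37) → index 2
j=3: u_3=7/20 ∈ [11/37, 19/37) → index 3
j=4: u_4=97/220 ∈ [11/37, 19/37) → index 3
j=5: u_5=117/220 ∈ [19/37, 20/37) → index 4
j=6: u_6=137/220 ∈ [22/37, 24/37) → index 7
j=7: u_7=157/220 ∈ [24/37, 28/37) → index 8
j=8: u_8=177/220 ∈ [28/37, 31/37) → index 9
j=9: u_9=197/220 ∈ [31/37, 1) → index 10
j=10: u_10=217/220 ∈ [31/37, 1) → index 10

1 1 2 3 3 4 7 8 9 10 10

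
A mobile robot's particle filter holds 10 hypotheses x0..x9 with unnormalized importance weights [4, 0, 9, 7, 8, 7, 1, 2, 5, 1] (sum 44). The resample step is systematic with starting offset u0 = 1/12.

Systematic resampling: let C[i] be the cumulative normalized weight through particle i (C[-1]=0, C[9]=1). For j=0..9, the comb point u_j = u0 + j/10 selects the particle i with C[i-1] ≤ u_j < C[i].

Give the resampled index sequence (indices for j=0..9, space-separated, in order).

0 2 2 3 4 4 5 5 8 9

C = [1/11, 1/11, 13/44, 5/11, 7/11, 35/44, 9/11, 19/22, 43/44, 1]
j=0: u_0=1/12 ∈ [0, 1/11) → index 0
j=1: u_1=11/60 ∈ [1/11, 13/44) → index 2
j=2: u_2=17/60 ∈ [1/11, 13/44) → index 2
j=3: u_3=23/60 ∈ [13/44, 5/11) → index 3
j=4: u_4=29/60 ∈ [5/11, 7/11) → index 4
j=5: u_5=7/12 ∈ [5/11, 7/11) → index 4
j=6: u_6=41/60 ∈ [7/11, 35/44) → index 5
j=7: u_7=47/60 ∈ [7/11, 35/44) → index 5
j=8: u_8=53/60 ∈ [19/22, 43/44) → index 8
j=9: u_9=59/60 ∈ [43/44, 1) → index 9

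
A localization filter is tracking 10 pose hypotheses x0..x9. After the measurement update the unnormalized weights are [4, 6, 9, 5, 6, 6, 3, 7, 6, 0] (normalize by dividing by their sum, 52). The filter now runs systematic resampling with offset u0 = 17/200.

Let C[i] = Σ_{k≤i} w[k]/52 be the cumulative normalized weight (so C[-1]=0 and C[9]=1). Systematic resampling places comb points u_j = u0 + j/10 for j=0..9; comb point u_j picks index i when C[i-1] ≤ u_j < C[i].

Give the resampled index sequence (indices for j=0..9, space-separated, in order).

C = [1/13, 5/26, 19/52, 6/13, 15/26, 9/13, 3/4, 23/26, 1, 1]
j=0: u_0=17/200 ∈ [1/13, 5/26) → index 1
j=1: u_1=37/200 ∈ [1/13, 5/26) → index 1
j=2: u_2=57/200 ∈ [5/26, 19/52) → index 2
j=3: u_3=77/200 ∈ [19/52, 6/13) → index 3
j=4: u_4=97/200 ∈ [6/13, 15/26) → index 4
j=5: u_5=117/200 ∈ [15/26, 9/13) → index 5
j=6: u_6=137/200 ∈ [15/26, 9/13) → index 5
j=7: u_7=157/200 ∈ [3/4, 23/26) → index 7
j=8: u_8=177/200 ∈ [23/26, 1) → index 8
j=9: u_9=197/200 ∈ [23/26, 1) → index 8

1 1 2 3 4 5 5 7 8 8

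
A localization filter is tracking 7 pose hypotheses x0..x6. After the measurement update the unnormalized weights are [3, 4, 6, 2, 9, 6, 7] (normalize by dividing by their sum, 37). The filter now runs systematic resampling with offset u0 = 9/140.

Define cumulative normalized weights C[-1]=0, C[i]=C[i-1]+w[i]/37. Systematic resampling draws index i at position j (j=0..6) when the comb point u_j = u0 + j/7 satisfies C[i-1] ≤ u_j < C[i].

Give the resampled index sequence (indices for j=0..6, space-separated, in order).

C = [3/37, 7/37, 13/37, 15/37, 24/37, 30/37, 1]
j=0: u_0=9/140 ∈ [0, 3/37) → index 0
j=1: u_1=29/140 ∈ [7/37, 13/37) → index 2
j=2: u_2=7/20 ∈ [7/37, 13/37) → index 2
j=3: u_3=69/140 ∈ [15/37, 24/37) → index 4
j=4: u_4=89/140 ∈ [15/37, 24/37) → index 4
j=5: u_5=109/140 ∈ [24/37, 30/37) → index 5
j=6: u_6=129/140 ∈ [30/37, 1) → index 6

0 2 2 4 4 5 6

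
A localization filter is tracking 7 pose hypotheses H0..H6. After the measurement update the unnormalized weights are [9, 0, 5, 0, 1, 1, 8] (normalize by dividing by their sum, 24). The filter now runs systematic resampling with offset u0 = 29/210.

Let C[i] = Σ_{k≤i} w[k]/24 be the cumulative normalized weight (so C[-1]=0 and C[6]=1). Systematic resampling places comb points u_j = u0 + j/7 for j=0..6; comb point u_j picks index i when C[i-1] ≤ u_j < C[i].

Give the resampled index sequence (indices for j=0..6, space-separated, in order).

0 0 2 2 6 6 6

C = [3/8, 3/8, 7/12, 7/12, 5/8, 2/3, 1]
j=0: u_0=29/210 ∈ [0, 3/8) → index 0
j=1: u_1=59/210 ∈ [0, 3/8) → index 0
j=2: u_2=89/210 ∈ [3/8, 7/12) → index 2
j=3: u_3=17/30 ∈ [3/8, 7/12) → index 2
j=4: u_4=149/210 ∈ [2/3, 1) → index 6
j=5: u_5=179/210 ∈ [2/3, 1) → index 6
j=6: u_6=209/210 ∈ [2/3, 1) → index 6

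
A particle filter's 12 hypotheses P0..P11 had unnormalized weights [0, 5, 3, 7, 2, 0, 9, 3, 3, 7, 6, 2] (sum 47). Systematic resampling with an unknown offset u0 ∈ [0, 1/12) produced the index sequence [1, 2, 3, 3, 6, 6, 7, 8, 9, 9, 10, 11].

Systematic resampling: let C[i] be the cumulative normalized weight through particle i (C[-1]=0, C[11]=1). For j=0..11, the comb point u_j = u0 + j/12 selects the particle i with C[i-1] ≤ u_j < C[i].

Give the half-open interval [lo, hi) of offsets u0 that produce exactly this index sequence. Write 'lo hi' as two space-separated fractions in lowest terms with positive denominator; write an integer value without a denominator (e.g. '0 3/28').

C = [0, 5/47, 8/47, 15/47, 17/47, 17/47, 26/47, 29/47, 32/47, 39/47, 45/47, 1]
j=0 picked index 1: u0 ∈ [0, 5/47)
j=1 picked index 2: u0 ∈ [13/564, 49/564)
j=2 picked index 3: u0 ∈ [1/282, 43/282)
j=3 picked index 3: u0 ∈ [-15/188, 13/188)
j=4 picked index 6: u0 ∈ [4/141, 31/141)
j=5 picked index 6: u0 ∈ [-31/564, 77/564)
j=6 picked index 7: u0 ∈ [5/94, 11/94)
j=7 picked index 8: u0 ∈ [19/564, 55/564)
j=8 picked index 9: u0 ∈ [2/141, 23/141)
j=9 picked index 9: u0 ∈ [-13/188, 15/188)
j=10 picked index 10: u0 ∈ [-1/282, 35/282)
j=11 picked index 11: u0 ∈ [23/564, 1/12)
intersection: [5/94, 13/188)

5/94 13/188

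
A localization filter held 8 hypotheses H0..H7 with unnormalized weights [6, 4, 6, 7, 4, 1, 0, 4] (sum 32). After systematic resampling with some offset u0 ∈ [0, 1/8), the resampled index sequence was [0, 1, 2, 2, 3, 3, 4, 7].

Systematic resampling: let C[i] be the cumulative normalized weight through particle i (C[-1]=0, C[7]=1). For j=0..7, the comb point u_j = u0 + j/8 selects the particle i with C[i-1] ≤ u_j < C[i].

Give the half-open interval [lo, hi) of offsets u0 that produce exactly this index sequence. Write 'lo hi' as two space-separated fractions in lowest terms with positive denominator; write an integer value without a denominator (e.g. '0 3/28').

C = [3/16, 5/16, 1/2, 23/32, 27/32, 7/8, 7/8, 1]
j=0 picked index 0: u0 ∈ [0, 3/16)
j=1 picked index 1: u0 ∈ [1/16, 3/16)
j=2 picked index 2: u0 ∈ [1/16, 1/4)
j=3 picked index 2: u0 ∈ [-1/16, 1/8)
j=4 picked index 3: u0 ∈ [0, 7/32)
j=5 picked index 3: u0 ∈ [-1/8, 3/32)
j=6 picked index 4: u0 ∈ [-1/32, 3/32)
j=7 picked index 7: u0 ∈ [0, 1/8)
intersection: [1/16, 3/32)

1/16 3/32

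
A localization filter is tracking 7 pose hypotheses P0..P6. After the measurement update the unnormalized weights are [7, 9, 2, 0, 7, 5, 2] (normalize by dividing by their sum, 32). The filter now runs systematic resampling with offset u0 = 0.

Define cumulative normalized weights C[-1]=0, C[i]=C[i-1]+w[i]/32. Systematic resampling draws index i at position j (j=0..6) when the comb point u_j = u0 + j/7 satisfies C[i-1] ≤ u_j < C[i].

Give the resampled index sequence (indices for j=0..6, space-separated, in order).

C = [7/32, 1/2, 9/16, 9/16, 25/32, 15/16, 1]
j=0: u_0=0 ∈ [0, 7/32) → index 0
j=1: u_1=1/7 ∈ [0, 7/32) → index 0
j=2: u_2=2/7 ∈ [7/32, 1/2) → index 1
j=3: u_3=3/7 ∈ [7/32, 1/2) → index 1
j=4: u_4=4/7 ∈ [9/16, 25/32) → index 4
j=5: u_5=5/7 ∈ [9/16, 25/32) → index 4
j=6: u_6=6/7 ∈ [25/32, 15/16) → index 5

0 0 1 1 4 4 5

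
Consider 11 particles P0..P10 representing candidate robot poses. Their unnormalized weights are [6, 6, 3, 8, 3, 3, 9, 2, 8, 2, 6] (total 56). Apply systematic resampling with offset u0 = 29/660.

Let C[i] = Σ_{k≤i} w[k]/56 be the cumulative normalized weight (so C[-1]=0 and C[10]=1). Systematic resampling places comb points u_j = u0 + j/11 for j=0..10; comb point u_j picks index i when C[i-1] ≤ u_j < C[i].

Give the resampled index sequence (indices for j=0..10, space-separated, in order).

0 1 2 3 3 5 6 7 8 9 10

C = [3/28, 3/14, 15/56, 23/56, 13/28, 29/56, 19/28, 5/7, 6/7, 25/28, 1]
j=0: u_0=29/660 ∈ [0, 3/28) → index 0
j=1: u_1=89/660 ∈ [3/28, 3/14) → index 1
j=2: u_2=149/660 ∈ [3/14, 15/56) → index 2
j=3: u_3=19/60 ∈ [15/56, 23/56) → index 3
j=4: u_4=269/660 ∈ [15/56, 23/56) → index 3
j=5: u_5=329/660 ∈ [13/28, 29/56) → index 5
j=6: u_6=389/660 ∈ [29/56, 19/28) → index 6
j=7: u_7=449/660 ∈ [19/28, 5/7) → index 7
j=8: u_8=509/660 ∈ [5/7, 6/7) → index 8
j=9: u_9=569/660 ∈ [6/7, 25/28) → index 9
j=10: u_10=629/660 ∈ [25/28, 1) → index 10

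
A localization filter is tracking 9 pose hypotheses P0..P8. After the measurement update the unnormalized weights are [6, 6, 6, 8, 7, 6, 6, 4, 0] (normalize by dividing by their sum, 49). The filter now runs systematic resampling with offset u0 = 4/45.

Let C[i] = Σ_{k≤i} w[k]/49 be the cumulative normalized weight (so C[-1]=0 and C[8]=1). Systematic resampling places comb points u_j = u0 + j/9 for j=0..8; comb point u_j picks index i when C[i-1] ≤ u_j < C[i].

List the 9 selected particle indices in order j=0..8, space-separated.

0 1 2 3 4 4 5 6 7

C = [6/49, 12/49, 18/49, 26/49, 33/49, 39/49, 45/49, 1, 1]
j=0: u_0=4/45 ∈ [0, 6/49) → index 0
j=1: u_1=1/5 ∈ [6/49, 12/49) → index 1
j=2: u_2=14/45 ∈ [12/49, 18/49) → index 2
j=3: u_3=19/45 ∈ [18/49, 26/49) → index 3
j=4: u_4=8/15 ∈ [26/49, 33/49) → index 4
j=5: u_5=29/45 ∈ [26/49, 33/49) → index 4
j=6: u_6=34/45 ∈ [33/49, 39/49) → index 5
j=7: u_7=13/15 ∈ [39/49, 45/49) → index 6
j=8: u_8=44/45 ∈ [45/49, 1) → index 7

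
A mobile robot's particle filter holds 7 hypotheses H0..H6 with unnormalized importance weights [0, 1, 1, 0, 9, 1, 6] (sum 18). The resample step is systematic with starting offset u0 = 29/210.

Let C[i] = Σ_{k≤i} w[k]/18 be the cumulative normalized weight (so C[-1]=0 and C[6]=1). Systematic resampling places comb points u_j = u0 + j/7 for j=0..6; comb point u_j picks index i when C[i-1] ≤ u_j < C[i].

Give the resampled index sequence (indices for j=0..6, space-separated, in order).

C = [0, 1/18, 1/9, 1/9, 11/18, 2/3, 1]
j=0: u_0=29/210 ∈ [1/9, 11/18) → index 4
j=1: u_1=59/210 ∈ [1/9, 11/18) → index 4
j=2: u_2=89/210 ∈ [1/9, 11/18) → index 4
j=3: u_3=17/30 ∈ [1/9, 11/18) → index 4
j=4: u_4=149/210 ∈ [2/3, 1) → index 6
j=5: u_5=179/210 ∈ [2/3, 1) → index 6
j=6: u_6=209/210 ∈ [2/3, 1) → index 6

4 4 4 4 6 6 6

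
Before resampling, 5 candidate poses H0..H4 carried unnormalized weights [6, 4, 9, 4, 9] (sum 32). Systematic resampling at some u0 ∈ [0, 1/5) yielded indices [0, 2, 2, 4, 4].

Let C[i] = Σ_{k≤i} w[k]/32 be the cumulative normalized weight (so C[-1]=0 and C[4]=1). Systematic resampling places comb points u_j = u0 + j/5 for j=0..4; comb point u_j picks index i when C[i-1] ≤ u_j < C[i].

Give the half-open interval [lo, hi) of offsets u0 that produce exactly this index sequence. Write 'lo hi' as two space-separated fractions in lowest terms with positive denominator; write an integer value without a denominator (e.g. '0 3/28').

19/160 3/16

C = [3/16, 5/16, 19/32, 23/32, 1]
j=0 picked index 0: u0 ∈ [0, 3/16)
j=1 picked index 2: u0 ∈ [9/80, 63/160)
j=2 picked index 2: u0 ∈ [-7/80, 31/160)
j=3 picked index 4: u0 ∈ [19/160, 2/5)
j=4 picked index 4: u0 ∈ [-13/160, 1/5)
intersection: [19/160, 3/16)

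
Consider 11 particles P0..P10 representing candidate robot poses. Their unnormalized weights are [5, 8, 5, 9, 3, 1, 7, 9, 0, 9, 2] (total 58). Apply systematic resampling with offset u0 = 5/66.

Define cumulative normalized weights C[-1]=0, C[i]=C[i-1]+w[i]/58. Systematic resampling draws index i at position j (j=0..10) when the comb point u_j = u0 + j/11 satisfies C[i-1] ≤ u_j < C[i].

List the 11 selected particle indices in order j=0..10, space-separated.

C = [5/58, 13/58, 9/29, 27/58, 15/29, 31/58, 19/29, 47/58, 47/58, 28/29, 1]
j=0: u_0=5/66 ∈ [0, 5/58) → index 0
j=1: u_1=1/6 ∈ [5/58, 13/58) → index 1
j=2: u_2=17/66 ∈ [13/58, 9/29) → index 2
j=3: u_3=23/66 ∈ [9/29, 27/58) → index 3
j=4: u_4=29/66 ∈ [9/29, 27/58) → index 3
j=5: u_5=35/66 ∈ [15/29, 31/58) → index 5
j=6: u_6=41/66 ∈ [31/58, 19/29) → index 6
j=7: u_7=47/66 ∈ [19/29, 47/58) → index 7
j=8: u_8=53/66 ∈ [19/29, 47/58) → index 7
j=9: u_9=59/66 ∈ [47/58, 28/29) → index 9
j=10: u_10=65/66 ∈ [28/29, 1) → index 10

0 1 2 3 3 5 6 7 7 9 10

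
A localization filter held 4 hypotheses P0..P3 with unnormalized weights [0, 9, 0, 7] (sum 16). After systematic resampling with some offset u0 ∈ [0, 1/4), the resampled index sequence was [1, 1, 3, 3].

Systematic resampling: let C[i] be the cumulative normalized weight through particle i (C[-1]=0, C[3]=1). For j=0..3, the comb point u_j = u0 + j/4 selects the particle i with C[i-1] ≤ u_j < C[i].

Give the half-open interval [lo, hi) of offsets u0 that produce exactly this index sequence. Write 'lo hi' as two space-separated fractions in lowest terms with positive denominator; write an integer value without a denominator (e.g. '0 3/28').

C = [0, 9/16, 9/16, 1]
j=0 picked index 1: u0 ∈ [0, 9/16)
j=1 picked index 1: u0 ∈ [-1/4, 5/16)
j=2 picked index 3: u0 ∈ [1/16, 1/2)
j=3 picked index 3: u0 ∈ [-3/16, 1/4)
intersection: [1/16, 1/4)

1/16 1/4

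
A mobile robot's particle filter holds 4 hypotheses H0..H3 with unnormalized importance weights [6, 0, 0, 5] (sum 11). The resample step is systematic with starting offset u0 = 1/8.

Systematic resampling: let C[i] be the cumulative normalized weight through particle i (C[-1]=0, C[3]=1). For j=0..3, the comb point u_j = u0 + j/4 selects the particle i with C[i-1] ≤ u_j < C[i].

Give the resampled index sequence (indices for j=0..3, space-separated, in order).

C = [6/11, 6/11, 6/11, 1]
j=0: u_0=1/8 ∈ [0, 6/11) → index 0
j=1: u_1=3/8 ∈ [0, 6/11) → index 0
j=2: u_2=5/8 ∈ [6/11, 1) → index 3
j=3: u_3=7/8 ∈ [6/11, 1) → index 3

0 0 3 3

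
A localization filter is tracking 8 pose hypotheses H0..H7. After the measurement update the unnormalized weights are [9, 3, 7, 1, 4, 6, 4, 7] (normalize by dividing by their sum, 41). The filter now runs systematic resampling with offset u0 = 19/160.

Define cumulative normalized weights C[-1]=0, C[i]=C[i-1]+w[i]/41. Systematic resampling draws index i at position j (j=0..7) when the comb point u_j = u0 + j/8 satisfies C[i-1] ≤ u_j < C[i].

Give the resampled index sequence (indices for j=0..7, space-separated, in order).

0 1 2 4 5 6 7 7

C = [9/41, 12/41, 19/41, 20/41, 24/41, 30/41, 34/41, 1]
j=0: u_0=19/160 ∈ [0, 9/41) → index 0
j=1: u_1=39/160 ∈ [9/41, 12/41) → index 1
j=2: u_2=59/160 ∈ [12/41, 19/41) → index 2
j=3: u_3=79/160 ∈ [20/41, 24/41) → index 4
j=4: u_4=99/160 ∈ [24/41, 30/41) → index 5
j=5: u_5=119/160 ∈ [30/41, 34/41) → index 6
j=6: u_6=139/160 ∈ [34/41, 1) → index 7
j=7: u_7=159/160 ∈ [34/41, 1) → index 7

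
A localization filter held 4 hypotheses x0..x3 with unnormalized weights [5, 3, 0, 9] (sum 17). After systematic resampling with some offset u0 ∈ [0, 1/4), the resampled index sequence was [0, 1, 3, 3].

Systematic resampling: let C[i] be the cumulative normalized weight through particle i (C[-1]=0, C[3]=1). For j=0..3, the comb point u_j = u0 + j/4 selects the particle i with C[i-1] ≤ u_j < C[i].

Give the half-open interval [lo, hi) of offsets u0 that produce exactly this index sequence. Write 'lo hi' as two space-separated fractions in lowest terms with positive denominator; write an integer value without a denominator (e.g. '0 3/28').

3/68 15/68

C = [5/17, 8/17, 8/17, 1]
j=0 picked index 0: u0 ∈ [0, 5/17)
j=1 picked index 1: u0 ∈ [3/68, 15/68)
j=2 picked index 3: u0 ∈ [-1/34, 1/2)
j=3 picked index 3: u0 ∈ [-19/68, 1/4)
intersection: [3/68, 15/68)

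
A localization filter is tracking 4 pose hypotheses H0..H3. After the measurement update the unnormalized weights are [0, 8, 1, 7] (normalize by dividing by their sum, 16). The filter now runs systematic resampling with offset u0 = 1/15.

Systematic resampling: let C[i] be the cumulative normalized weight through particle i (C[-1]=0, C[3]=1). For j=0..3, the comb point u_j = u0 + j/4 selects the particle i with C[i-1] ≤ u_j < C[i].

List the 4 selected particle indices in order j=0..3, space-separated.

C = [0, 1/2, 9/16, 1]
j=0: u_0=1/15 ∈ [0, 1/2) → index 1
j=1: u_1=19/60 ∈ [0, 1/2) → index 1
j=2: u_2=17/30 ∈ [9/16, 1) → index 3
j=3: u_3=49/60 ∈ [9/16, 1) → index 3

1 1 3 3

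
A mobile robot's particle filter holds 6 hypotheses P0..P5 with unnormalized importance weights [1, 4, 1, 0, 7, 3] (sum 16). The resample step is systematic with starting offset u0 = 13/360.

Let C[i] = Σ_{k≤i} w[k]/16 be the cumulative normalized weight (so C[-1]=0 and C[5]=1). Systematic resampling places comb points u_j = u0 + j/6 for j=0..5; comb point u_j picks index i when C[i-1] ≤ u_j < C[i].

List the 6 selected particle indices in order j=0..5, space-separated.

C = [1/16, 5/16, 3/8, 3/8, 13/16, 1]
j=0: u_0=13/360 ∈ [0, 1/16) → index 0
j=1: u_1=73/360 ∈ [1/16, 5/16) → index 1
j=2: u_2=133/360 ∈ [5/16, 3/8) → index 2
j=3: u_3=193/360 ∈ [3/8, 13/16) → index 4
j=4: u_4=253/360 ∈ [3/8, 13/16) → index 4
j=5: u_5=313/360 ∈ [13/16, 1) → index 5

0 1 2 4 4 5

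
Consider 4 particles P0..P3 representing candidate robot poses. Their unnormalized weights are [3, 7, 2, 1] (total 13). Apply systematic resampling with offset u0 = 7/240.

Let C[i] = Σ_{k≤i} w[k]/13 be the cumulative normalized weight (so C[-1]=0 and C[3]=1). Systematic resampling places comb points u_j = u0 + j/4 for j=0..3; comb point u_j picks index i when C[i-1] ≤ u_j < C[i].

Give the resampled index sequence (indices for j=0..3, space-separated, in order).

0 1 1 2

C = [3/13, 10/13, 12/13, 1]
j=0: u_0=7/240 ∈ [0, 3/13) → index 0
j=1: u_1=67/240 ∈ [3/13, 10/13) → index 1
j=2: u_2=127/240 ∈ [3/13, 10/13) → index 1
j=3: u_3=187/240 ∈ [10/13, 12/13) → index 2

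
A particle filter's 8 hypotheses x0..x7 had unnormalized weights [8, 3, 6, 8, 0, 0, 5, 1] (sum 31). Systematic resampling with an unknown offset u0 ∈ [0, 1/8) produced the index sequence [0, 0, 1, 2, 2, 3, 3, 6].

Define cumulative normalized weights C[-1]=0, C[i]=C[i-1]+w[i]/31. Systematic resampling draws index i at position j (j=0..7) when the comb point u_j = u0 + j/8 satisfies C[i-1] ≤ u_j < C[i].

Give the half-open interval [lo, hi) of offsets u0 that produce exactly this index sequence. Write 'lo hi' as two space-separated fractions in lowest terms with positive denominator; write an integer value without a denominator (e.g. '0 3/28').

C = [8/31, 11/31, 17/31, 25/31, 25/31, 25/31, 30/31, 1]
j=0 picked index 0: u0 ∈ [0, 8/31)
j=1 picked index 0: u0 ∈ [-1/8, 33/248)
j=2 picked index 1: u0 ∈ [1/124, 13/124)
j=3 picked index 2: u0 ∈ [-5/248, 43/248)
j=4 picked index 2: u0 ∈ [-9/62, 3/62)
j=5 picked index 3: u0 ∈ [-19/248, 45/248)
j=6 picked index 3: u0 ∈ [-25/124, 7/124)
j=7 picked index 6: u0 ∈ [-17/248, 23/248)
intersection: [1/124, 3/62)

1/124 3/62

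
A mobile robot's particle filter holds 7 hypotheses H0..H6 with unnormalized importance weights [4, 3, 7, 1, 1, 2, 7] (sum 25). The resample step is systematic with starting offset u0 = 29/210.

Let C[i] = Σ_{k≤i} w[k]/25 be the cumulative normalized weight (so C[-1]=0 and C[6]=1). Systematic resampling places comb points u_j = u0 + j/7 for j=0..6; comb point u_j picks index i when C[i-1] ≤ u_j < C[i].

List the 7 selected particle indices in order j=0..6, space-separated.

C = [4/25, 7/25, 14/25, 3/5, 16/25, 18/25, 1]
j=0: u_0=29/210 ∈ [0, 4/25) → index 0
j=1: u_1=59/210 ∈ [7/25, 14/25) → index 2
j=2: u_2=89/210 ∈ [7/25, 14/25) → index 2
j=3: u_3=17/30 ∈ [14/25, 3/5) → index 3
j=4: u_4=149/210 ∈ [16/25, 18/25) → index 5
j=5: u_5=179/210 ∈ [18/25, 1) → index 6
j=6: u_6=209/210 ∈ [18/25, 1) → index 6

0 2 2 3 5 6 6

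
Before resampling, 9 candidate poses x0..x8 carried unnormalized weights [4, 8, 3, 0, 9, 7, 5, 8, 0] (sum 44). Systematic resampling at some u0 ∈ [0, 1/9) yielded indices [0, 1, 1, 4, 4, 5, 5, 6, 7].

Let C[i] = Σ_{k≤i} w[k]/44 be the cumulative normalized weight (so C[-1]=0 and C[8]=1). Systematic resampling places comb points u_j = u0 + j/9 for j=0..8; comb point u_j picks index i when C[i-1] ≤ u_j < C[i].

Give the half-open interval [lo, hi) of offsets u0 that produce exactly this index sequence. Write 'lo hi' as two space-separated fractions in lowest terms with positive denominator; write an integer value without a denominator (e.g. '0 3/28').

1/132 5/132

C = [1/11, 3/11, 15/44, 15/44, 6/11, 31/44, 9/11, 1, 1]
j=0 picked index 0: u0 ∈ [0, 1/11)
j=1 picked index 1: u0 ∈ [-2/99, 16/99)
j=2 picked index 1: u0 ∈ [-13/99, 5/99)
j=3 picked index 4: u0 ∈ [1/132, 7/33)
j=4 picked index 4: u0 ∈ [-41/396, 10/99)
j=5 picked index 5: u0 ∈ [-1/99, 59/396)
j=6 picked index 5: u0 ∈ [-4/33, 5/132)
j=7 picked index 6: u0 ∈ [-29/396, 4/99)
j=8 picked index 7: u0 ∈ [-7/99, 1/9)
intersection: [1/132, 5/132)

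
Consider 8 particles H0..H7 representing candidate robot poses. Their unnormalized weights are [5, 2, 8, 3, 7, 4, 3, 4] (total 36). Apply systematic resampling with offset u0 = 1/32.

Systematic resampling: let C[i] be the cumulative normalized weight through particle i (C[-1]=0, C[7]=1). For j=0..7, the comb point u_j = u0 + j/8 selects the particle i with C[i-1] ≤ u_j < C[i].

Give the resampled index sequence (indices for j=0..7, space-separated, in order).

0 1 2 2 4 4 5 7

C = [5/36, 7/36, 5/12, 1/2, 25/36, 29/36, 8/9, 1]
j=0: u_0=1/32 ∈ [0, 5/36) → index 0
j=1: u_1=5/32 ∈ [5/36, 7/36) → index 1
j=2: u_2=9/32 ∈ [7/36, 5/12) → index 2
j=3: u_3=13/32 ∈ [7/36, 5/12) → index 2
j=4: u_4=17/32 ∈ [1/2, 25/36) → index 4
j=5: u_5=21/32 ∈ [1/2, 25/36) → index 4
j=6: u_6=25/32 ∈ [25/36, 29/36) → index 5
j=7: u_7=29/32 ∈ [8/9, 1) → index 7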